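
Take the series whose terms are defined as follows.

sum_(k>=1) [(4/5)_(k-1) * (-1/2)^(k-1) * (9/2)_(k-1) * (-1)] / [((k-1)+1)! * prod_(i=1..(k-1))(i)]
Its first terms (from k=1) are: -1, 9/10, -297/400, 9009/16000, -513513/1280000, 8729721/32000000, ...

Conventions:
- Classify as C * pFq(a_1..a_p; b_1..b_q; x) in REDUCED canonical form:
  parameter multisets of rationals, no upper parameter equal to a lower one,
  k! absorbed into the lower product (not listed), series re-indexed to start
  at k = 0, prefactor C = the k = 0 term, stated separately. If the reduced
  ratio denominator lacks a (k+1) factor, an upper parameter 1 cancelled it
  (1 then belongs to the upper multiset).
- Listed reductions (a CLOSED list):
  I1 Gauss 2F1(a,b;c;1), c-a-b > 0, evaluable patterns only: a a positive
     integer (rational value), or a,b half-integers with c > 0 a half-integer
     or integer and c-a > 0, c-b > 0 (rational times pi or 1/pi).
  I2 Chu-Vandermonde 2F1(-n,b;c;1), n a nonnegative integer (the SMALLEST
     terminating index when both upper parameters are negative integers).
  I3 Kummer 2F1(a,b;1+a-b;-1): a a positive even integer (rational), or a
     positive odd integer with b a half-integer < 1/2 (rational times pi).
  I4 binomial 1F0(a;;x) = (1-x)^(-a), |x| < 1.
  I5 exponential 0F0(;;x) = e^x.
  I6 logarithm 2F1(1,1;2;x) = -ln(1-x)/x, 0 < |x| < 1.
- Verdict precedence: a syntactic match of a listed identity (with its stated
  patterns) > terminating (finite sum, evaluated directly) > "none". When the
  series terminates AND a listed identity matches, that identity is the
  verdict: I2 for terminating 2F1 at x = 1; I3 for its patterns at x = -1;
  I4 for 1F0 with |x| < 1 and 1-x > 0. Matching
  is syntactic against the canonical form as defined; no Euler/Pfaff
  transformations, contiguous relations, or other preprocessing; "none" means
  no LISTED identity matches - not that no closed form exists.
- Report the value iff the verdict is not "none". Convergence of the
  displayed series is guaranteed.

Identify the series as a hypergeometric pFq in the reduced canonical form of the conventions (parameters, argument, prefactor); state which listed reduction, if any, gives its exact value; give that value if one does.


Key observation: t_0 = -1 here, and the denominator's factorial ratio (C = -1) is a lower Pochhammer.
Adjacent-term ratio: r(k) = (-1/2) * (k+4/5) (k+9/2) / [(k+2) (k+1)] - rational in k, leading ratio (-1/2); with t_0 = -1, classification follows.

This is -1 * 2F1(4/5, 9/2; 2; -1/2) in reduced canonical form. Verdict: none. A 2F1 with upper {4/5, 9/2} fits none of I1-I6 at x = -1/2; the sum runs forever.


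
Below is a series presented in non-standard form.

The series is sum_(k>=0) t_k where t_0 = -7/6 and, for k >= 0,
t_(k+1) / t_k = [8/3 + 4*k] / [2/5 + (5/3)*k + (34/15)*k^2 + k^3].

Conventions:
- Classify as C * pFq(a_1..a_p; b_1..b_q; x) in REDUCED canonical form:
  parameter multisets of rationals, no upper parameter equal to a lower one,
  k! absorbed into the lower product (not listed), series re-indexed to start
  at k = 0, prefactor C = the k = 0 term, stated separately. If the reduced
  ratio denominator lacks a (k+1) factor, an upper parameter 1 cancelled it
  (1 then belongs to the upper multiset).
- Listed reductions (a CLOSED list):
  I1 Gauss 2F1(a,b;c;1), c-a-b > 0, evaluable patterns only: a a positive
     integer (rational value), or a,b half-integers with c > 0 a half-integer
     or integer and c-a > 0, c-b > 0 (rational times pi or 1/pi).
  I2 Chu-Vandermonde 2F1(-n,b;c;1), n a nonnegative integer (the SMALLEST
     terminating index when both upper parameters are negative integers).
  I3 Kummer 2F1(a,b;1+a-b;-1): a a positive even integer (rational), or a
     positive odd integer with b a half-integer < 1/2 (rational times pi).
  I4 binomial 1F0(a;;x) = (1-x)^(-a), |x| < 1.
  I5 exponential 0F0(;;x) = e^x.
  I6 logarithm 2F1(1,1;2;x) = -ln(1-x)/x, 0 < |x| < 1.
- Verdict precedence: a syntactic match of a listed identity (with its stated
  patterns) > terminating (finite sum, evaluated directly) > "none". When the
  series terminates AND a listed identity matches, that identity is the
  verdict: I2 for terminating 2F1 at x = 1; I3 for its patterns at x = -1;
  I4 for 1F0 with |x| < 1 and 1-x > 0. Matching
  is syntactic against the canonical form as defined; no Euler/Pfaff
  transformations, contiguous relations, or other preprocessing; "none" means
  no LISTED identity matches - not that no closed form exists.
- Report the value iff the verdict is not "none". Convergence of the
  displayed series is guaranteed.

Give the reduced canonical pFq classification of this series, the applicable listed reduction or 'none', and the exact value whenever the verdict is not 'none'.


At argument 4: a 0F1 with upper {-}, lower {3/5}, scaled by C = -7/6. Verdict: none. A 0F1 with upper {-} fits none of I1-I6 at x = 4; the sum runs forever.

Key step: x = 4 and cancel k + 2/3 from the displayed ratio first; then prefactor -7/6.
Consecutive-term ratio: r(k) = 4 * 1 / [(k+3/5) (k+1)] - rational in k, leading ratio 4; with t_0 = -7/6, classification follows.


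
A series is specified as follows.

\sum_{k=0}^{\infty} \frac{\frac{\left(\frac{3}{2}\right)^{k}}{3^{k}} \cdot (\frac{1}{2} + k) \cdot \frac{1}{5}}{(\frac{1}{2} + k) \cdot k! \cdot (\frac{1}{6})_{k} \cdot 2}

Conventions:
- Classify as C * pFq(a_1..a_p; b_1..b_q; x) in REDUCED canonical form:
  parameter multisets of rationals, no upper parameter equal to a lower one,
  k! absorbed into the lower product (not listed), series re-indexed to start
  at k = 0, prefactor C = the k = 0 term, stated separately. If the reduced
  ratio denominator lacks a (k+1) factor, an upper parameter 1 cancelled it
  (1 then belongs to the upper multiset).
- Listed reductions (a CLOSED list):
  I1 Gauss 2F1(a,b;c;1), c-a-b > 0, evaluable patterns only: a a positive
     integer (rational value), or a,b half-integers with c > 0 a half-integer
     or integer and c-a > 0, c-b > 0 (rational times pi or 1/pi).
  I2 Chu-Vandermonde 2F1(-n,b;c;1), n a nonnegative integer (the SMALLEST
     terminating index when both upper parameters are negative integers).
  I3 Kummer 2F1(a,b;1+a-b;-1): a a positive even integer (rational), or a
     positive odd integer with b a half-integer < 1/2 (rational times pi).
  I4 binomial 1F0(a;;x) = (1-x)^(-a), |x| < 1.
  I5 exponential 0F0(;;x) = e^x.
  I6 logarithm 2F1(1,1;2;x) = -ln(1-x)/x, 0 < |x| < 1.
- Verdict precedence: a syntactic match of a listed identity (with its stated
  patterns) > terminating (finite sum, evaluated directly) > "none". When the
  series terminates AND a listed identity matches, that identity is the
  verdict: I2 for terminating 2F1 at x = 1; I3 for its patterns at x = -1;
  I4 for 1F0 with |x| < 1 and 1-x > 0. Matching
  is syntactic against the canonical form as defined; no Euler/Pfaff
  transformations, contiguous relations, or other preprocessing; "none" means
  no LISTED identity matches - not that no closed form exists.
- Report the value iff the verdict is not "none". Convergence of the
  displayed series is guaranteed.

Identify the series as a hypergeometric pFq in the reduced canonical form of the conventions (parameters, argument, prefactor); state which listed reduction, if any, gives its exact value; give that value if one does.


Canonical form: C = \frac{1}{10} times 0F1 with upper {-}, lower {\frac{1}{6}}, x = \frac{1}{2}. Verdict: no listed reduction: x = \frac{1}{2} and upper {-} fail every I1-I6 pattern.

Key observation: x = \frac{1}{2} and the constant factors (C = 1/10, x = 1/2) combine into one prefactor.
Step ratio: r(k) = \frac{1}{2} * 1 / [(k+\frac{1}{6}) (k+1)] - rational in k, leading ratio \frac{1}{2}; with t_0 = \frac{1}{10}, classification follows.


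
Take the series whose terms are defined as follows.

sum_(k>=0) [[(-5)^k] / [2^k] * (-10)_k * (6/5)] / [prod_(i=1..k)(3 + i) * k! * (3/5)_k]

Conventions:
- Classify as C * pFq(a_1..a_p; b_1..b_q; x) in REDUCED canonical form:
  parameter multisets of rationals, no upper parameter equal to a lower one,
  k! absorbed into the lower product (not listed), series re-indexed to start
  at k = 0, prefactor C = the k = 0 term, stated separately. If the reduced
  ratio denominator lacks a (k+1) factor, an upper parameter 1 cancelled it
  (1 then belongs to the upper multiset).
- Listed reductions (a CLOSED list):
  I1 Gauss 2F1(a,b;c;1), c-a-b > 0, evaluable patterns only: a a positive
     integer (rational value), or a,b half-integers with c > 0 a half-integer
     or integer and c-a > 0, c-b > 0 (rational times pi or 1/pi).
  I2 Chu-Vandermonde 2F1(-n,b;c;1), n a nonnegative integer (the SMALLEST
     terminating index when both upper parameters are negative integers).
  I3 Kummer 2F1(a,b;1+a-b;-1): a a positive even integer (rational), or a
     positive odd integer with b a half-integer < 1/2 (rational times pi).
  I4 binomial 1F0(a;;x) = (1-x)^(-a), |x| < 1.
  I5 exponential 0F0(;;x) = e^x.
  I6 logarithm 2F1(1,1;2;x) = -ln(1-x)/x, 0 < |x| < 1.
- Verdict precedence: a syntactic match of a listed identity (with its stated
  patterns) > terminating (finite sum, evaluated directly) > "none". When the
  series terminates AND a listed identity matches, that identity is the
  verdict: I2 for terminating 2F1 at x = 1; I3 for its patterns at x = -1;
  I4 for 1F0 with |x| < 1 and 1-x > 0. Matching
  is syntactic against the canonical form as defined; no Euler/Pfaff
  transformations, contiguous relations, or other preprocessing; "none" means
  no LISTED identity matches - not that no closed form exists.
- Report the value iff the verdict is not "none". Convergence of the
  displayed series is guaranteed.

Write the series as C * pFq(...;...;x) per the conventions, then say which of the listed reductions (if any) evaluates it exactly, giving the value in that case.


Prefactor 6/5, argument -5/2: 1F2 with upper {-10} over lower {3/5, 4}. Verdict: terminating (-10 upstairs). 11 nonzero terms in all; added directly. Sum: 13332431571657313658355097/331610263610209138114560.

The tell: t_0 = 6/5 here, and the two k-th powers (C = 6/5, x = -5/2) combine into one argument.
Term ratio: r(k) = (-5/2) * (k-10) / [(k+3/5) (k+4) (k+1)] - rational; roots negated = parameters, x = (-5/2), C = 6/5.


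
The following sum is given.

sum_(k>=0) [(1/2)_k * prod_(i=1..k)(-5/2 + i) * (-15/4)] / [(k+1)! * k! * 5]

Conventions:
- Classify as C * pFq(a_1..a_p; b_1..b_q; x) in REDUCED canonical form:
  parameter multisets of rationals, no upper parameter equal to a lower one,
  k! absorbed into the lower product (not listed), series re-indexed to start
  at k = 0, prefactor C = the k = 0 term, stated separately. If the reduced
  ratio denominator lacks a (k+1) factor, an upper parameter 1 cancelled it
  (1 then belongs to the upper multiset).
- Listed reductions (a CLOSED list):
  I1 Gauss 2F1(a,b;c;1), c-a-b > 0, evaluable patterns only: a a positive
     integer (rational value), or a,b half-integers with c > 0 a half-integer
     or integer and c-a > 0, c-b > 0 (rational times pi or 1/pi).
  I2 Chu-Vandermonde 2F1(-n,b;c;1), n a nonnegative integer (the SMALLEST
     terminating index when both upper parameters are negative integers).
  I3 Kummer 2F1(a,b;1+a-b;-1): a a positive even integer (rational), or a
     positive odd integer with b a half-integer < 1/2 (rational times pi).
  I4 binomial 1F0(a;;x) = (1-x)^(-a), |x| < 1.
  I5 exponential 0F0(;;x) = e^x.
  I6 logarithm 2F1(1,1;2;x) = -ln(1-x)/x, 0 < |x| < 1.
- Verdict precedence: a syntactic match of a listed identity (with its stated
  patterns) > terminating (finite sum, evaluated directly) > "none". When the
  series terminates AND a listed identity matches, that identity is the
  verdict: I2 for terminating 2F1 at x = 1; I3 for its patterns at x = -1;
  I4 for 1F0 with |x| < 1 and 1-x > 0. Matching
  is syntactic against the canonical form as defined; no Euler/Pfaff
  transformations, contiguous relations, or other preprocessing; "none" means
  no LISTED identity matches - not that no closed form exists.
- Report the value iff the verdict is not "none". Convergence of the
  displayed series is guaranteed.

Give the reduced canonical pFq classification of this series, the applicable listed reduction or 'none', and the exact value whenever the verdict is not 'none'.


Classification (C = -3/4): 2F1 with upper {-3/2, 1/2}, lower {2}, argument x = 1. Verdict (x = 1): Gauss's theorem I1 (half-integer case) applies (x = 1; upper {-3/2, 1/2} half-integers, c = 2 in the evaluable pattern). Value: (-8/5) / pi.

Key observation: from the first term -3/4: the constant factors (prefactor -3/4) combine into one prefactor.
Ratio: r(k) = 1 * (k-3/2) (k+1/2) / [(k+2) (k+1)] - poly over poly, x = 1 from leading terms; C = -3/4 at k = 0.


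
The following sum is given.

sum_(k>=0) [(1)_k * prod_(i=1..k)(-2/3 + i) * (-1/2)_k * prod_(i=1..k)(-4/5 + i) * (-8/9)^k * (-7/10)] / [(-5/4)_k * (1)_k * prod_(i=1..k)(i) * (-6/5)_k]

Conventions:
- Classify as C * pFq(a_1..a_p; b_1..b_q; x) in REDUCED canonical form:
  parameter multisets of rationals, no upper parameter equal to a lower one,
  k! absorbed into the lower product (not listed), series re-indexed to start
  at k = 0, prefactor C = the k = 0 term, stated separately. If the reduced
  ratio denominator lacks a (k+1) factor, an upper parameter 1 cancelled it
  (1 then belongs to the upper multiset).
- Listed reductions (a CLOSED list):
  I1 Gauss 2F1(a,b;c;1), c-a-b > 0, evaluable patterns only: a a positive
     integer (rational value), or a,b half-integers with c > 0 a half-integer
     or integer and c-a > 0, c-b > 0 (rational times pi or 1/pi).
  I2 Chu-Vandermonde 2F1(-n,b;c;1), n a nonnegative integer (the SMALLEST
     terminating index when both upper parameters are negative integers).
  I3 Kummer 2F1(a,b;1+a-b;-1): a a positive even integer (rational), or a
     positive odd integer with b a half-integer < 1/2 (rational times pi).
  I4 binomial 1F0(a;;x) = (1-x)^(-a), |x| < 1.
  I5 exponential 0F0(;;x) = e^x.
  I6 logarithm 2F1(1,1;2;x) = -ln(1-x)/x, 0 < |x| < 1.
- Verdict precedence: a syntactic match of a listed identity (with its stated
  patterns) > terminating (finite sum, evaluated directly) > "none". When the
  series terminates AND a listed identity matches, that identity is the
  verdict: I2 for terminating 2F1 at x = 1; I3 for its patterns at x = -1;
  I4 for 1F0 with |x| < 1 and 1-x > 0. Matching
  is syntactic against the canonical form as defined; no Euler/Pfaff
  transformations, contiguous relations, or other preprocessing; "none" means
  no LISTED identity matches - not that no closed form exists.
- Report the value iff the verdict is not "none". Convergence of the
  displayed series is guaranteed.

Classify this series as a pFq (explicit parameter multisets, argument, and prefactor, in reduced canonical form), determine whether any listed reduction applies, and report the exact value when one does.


This is -7/10 * 3F2(-1/2, 1/5, 1/3; -5/4, -6/5; -8/9) in reduced canonical form. Verdict: none. A 3F2 with upper {-1/2, 1/5, 1/3} fits none of I1-I6 at x = -8/9; the sum runs forever.

Key step: x = (-8/9) and the running product (prefactor -7/10) telescopes to a rising factorial.
Step ratio: r(k) = (-8/9) * (k-1/2) (k+1/5) (k+1/3) / [(k-5/4) (k-6/5) (k+1)] - rational; roots negated = parameters, x = (-8/9), C = -7/10.


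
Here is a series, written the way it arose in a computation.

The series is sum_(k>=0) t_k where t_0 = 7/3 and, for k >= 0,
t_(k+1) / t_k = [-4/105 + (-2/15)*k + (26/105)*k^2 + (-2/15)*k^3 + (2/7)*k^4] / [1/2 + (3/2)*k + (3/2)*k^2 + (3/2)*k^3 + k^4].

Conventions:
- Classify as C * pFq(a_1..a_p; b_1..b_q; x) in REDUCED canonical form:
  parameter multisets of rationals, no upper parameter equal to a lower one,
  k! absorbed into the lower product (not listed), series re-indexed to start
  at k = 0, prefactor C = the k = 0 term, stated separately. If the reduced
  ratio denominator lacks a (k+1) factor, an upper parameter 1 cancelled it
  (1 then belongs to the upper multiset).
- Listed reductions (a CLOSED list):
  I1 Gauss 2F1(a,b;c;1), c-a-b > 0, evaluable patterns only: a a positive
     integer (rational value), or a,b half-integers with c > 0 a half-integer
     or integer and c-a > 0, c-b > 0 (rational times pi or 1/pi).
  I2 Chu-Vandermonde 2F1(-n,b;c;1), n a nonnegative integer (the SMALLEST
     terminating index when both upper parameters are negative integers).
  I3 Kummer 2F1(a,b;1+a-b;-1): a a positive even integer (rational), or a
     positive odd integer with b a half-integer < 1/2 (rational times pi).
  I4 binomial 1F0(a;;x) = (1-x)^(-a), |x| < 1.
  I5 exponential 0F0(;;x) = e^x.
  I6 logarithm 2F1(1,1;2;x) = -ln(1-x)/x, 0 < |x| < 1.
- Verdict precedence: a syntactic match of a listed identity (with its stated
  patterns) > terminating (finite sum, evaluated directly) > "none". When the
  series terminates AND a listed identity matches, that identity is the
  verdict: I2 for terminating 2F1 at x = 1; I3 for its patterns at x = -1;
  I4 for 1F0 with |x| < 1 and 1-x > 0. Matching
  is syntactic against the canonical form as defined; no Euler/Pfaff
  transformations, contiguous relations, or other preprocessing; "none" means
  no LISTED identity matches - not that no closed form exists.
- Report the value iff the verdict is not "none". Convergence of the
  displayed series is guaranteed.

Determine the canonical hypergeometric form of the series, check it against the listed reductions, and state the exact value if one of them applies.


Classification (C = 7/3): 2F1 with upper {-2/3, 1/5}, lower {1/2}, argument x = 2/7. Verdict: none - at argument 2/7 the multisets {-2/3, 1/5} ; {1/2} match no listed identity.

Key observation: from the first term 7/3: cancel k^2 + 1 from the displayed ratio first; then C = 7/3, x = 2/7.
Consecutive-term ratio: r(k) = (2/7) * (k-2/3) (k+1/5) / [(k+1/2) (k+1)] - rational in k. x = (2/7); t_0 = 7/3; negate the roots.


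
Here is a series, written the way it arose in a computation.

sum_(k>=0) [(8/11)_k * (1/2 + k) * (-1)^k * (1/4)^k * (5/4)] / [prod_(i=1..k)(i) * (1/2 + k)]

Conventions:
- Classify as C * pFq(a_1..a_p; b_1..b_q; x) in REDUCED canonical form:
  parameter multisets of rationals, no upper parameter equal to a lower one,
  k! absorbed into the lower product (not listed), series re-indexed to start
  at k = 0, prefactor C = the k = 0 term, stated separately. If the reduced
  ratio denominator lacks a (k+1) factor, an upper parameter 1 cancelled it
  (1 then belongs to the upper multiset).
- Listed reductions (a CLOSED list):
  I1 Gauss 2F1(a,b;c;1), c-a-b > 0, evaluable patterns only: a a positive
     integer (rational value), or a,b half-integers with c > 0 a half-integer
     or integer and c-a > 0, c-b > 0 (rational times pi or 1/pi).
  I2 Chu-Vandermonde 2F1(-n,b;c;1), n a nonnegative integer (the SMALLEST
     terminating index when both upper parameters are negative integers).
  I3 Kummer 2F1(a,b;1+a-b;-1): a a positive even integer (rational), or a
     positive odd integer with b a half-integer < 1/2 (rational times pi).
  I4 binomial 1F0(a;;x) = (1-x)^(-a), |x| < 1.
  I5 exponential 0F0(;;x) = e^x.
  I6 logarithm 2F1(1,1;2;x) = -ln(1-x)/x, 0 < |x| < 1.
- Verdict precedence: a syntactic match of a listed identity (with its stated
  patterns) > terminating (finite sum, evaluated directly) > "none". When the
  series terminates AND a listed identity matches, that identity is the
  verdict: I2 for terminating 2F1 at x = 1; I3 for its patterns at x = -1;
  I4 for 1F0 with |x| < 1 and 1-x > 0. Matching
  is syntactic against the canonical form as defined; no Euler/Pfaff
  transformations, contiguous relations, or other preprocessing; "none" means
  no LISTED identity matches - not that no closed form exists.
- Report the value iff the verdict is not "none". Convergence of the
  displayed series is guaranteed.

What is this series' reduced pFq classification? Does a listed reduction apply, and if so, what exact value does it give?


Key observation: t_0 being 5/4, the (-1)^k factor (prefactor 5/4) folds into the argument's sign.
Term ratio: r(k) = (-1/4) * (k+8/11) / [(k+1)] - rational in k. x = (-1/4); t_0 = 5/4; negate the roots.

Classification (C = 5/4): 1F0 with upper {8/11}, lower {-}, argument x = -1/4. Verdict (x = -1/4): binomial (I4) applies (the 1F0 binomial series: exponent -8/11, x = -1/4). Its exact value is (5/4) * (5/4)^(-8/11).


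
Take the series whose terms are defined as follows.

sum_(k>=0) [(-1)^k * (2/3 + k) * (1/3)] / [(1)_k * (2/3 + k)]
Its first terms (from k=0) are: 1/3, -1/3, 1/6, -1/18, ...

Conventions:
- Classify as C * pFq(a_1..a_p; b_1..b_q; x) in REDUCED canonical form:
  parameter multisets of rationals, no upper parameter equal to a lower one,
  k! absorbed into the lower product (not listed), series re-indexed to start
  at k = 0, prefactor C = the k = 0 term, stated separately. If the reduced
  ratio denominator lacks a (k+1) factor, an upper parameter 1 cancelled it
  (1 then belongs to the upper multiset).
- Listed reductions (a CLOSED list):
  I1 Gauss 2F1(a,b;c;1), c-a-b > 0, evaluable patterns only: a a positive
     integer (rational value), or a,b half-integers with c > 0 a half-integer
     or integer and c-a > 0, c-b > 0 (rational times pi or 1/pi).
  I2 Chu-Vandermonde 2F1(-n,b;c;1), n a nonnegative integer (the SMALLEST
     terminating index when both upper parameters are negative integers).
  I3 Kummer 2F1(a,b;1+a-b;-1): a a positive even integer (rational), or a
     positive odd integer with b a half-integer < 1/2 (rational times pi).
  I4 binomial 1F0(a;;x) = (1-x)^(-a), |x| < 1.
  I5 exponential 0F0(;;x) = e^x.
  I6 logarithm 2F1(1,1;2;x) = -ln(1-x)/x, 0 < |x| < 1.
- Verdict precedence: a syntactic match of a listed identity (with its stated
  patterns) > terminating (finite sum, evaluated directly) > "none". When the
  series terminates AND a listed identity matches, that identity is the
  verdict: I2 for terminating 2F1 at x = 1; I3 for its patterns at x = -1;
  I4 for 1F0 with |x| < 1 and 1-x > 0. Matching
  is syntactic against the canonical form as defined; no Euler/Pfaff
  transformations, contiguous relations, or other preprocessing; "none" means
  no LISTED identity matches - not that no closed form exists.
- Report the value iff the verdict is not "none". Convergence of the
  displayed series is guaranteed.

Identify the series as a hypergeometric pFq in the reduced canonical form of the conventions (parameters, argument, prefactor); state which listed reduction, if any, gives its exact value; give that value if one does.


At argument -1: a 0F0 with upper {-}, lower {-}, scaled by C = 1/3. Verdict: the exponential series (I5) applies (the 0F0 exponential series at x = -1). Hence: (1/3) * e^(-1).

The tell: t_0 = 1/3 here, and striking the common factor k + 2/3 reduces the term (C = 1/3).
Step ratio: r(k) = (-1) * 1 / [(k+1)] - rational in k. x = (-1); t_0 = 1/3; negate the roots.


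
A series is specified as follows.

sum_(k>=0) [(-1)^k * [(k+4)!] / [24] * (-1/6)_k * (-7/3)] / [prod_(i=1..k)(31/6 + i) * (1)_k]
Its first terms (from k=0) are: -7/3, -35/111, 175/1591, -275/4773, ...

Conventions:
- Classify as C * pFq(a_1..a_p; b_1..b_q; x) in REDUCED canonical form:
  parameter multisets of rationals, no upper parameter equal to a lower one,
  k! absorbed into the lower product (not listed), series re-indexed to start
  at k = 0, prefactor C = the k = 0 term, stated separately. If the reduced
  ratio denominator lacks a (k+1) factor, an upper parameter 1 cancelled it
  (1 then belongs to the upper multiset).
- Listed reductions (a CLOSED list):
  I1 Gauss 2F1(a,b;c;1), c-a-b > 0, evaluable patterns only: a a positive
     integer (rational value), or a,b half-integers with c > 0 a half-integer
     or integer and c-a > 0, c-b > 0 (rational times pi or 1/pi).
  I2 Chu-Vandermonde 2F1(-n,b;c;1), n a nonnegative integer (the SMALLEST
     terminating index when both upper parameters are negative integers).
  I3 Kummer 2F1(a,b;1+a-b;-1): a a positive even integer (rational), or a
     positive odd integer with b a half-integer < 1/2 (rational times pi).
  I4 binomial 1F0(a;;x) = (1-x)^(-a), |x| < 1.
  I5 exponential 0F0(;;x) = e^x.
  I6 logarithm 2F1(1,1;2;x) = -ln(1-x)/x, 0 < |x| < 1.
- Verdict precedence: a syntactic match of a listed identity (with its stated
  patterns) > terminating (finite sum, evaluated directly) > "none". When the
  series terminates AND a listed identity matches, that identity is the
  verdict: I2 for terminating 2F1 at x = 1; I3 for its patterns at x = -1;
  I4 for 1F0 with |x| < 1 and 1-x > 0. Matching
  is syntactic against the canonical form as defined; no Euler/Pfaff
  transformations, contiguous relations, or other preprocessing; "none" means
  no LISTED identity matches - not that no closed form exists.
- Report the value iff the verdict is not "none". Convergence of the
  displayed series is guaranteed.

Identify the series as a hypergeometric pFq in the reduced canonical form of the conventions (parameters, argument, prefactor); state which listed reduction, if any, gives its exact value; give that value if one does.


With C = -7/3: the canonical form is 2F1(-1/6, 5; 37/6; -1). Verdict: none. A 2F1 with upper {-1/6, 5} fits none of I1-I6 at x = -1; the sum runs forever.

First insight: t_0 being -7/3, (1)_k (C = -7/3, x = -1) is k! itself.
Step ratio: r(k) = (-1) * (k-1/6) (k+5) / [(k+37/6) (k+1)] - rational; roots negated = parameters, x = (-1), C = -7/3.


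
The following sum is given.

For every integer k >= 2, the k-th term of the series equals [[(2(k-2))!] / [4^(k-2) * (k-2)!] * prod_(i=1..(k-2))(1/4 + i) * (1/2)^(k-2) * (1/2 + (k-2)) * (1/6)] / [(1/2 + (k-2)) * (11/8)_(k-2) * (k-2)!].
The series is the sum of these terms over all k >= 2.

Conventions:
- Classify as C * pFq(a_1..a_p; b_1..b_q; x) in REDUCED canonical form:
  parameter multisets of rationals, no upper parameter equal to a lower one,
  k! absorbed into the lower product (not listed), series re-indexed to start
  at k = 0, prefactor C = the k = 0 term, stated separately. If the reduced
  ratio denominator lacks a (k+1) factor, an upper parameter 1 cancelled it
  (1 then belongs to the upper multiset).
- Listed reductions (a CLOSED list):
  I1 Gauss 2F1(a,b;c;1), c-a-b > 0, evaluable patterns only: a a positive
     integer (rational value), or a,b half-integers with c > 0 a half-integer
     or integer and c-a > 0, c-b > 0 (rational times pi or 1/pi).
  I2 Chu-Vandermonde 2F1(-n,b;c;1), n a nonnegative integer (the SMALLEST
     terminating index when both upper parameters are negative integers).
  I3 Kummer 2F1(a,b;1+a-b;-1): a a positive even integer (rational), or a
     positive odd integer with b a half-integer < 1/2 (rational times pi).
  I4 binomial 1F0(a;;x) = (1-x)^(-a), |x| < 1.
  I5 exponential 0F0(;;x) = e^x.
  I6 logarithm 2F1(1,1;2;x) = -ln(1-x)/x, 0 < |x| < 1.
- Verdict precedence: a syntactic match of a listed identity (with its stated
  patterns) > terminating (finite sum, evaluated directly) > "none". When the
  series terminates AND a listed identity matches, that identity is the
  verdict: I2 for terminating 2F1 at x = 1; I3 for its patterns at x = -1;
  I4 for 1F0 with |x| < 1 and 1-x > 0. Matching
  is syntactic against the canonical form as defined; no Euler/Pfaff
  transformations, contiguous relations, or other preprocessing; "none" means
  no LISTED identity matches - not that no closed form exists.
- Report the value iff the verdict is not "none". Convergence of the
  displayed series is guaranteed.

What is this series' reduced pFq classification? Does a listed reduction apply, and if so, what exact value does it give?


Prefactor 1/6, argument 1/2: 2F1 with upper {1/2, 5/4} over lower {11/8}. Verdict: none - at argument 1/2 the multisets {1/2, 5/4} ; {11/8} match no listed identity.

Key observation: t_0 = 1/6 here, and k + 1/2 divides numerator and denominator alike; C = 1/6 after cancelling.
Step ratio: r(k) = (1/2) * (k+1/2) (k+5/4) / [(k+11/8) (k+1)] - rational in k. x = (1/2); t_0 = 1/6; negate the roots.


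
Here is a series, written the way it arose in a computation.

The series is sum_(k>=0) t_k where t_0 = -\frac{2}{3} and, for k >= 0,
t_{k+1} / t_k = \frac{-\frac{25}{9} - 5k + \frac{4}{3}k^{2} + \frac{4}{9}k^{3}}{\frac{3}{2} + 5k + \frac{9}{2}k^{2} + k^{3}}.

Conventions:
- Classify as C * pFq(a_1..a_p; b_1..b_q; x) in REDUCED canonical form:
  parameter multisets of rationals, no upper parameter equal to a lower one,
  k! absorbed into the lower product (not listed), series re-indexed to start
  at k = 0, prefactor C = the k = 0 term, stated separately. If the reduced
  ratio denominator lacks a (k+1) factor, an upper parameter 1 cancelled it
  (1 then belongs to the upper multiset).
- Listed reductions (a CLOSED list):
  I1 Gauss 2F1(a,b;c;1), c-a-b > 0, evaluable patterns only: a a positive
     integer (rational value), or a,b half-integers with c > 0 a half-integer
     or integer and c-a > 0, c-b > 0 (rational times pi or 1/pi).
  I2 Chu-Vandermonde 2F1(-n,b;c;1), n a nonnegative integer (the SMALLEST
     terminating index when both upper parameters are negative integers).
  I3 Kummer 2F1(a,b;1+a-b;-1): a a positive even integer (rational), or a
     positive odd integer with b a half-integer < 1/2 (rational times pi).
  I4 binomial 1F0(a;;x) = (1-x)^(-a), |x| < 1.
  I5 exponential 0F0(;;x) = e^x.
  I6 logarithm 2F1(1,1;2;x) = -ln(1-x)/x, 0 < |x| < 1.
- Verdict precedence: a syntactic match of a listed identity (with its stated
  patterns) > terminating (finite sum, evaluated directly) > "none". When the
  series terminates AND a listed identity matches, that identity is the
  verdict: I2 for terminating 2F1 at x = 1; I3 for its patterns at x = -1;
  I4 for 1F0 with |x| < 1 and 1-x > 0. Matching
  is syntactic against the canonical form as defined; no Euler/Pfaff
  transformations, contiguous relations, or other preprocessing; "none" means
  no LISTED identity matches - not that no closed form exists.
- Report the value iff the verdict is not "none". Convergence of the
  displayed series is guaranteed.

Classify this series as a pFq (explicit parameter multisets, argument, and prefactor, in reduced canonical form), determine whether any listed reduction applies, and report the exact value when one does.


The series (x = \frac{4}{9}) is 2F1: upper {-\frac{5}{2}, 5}, lower {3}, prefactor -\frac{2}{3}. Verdict: none. Every listed pattern misses the 2F1 form at \frac{4}{9}, upper {-\frac{5}{2}, 5}.

Structural cue: t_0 being -\frac{2}{3}, roots of the ratio polynomials (C = -2/3) are the negated parameters.
Consecutive-term ratio: r(k) = \frac{4}{9} * (k-\frac{5}{2}) (k+5) / [(k+3) (k+1)] ; factor over Q: parameters, x = \frac{4}{9}, and C = -\frac{2}{3}.


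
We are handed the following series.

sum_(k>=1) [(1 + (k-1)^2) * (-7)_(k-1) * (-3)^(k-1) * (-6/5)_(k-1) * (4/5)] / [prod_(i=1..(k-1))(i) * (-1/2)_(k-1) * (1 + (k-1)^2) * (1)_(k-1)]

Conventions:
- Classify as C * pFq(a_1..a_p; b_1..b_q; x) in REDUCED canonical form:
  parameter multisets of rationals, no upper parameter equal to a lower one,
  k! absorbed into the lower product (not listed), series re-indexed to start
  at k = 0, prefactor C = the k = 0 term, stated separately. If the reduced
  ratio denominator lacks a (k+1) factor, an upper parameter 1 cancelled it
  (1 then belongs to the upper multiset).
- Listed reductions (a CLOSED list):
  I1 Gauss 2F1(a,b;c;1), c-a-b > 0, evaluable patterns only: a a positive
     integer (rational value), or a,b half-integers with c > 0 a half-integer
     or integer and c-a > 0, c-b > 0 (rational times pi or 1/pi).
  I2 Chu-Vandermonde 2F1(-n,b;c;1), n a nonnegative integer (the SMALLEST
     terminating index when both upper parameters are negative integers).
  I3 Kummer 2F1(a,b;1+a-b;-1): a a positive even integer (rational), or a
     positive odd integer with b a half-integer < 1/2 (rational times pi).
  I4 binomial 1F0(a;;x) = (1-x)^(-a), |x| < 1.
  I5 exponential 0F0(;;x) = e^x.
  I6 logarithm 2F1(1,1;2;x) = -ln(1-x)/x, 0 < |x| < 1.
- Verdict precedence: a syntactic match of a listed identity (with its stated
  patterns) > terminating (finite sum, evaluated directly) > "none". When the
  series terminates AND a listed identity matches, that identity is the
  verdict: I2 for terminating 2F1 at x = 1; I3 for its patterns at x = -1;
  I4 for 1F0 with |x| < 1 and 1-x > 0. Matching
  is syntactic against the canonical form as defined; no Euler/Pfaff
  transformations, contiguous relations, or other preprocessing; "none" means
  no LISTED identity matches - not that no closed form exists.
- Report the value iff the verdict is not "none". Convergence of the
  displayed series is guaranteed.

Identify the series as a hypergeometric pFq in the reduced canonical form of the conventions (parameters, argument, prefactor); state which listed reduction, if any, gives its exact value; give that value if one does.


Prefactor 4/5, argument -3: 2F2 with upper {-7, -6/5} over lower {-1/2, 1}. Verdict: terminating. (-7)_k vanishes past k = 7, leaving a 8-term sum, computed directly. Sum: -107021633276/751953125.

Key observation: from the first term 4/5: (1)_k (C = 4/5, x = -3) is k! itself.
Ratio: r(k) = (-3) * (k-7) (k-6/5) / [(k-1/2) (k+1) (k+1)] - poly over poly, x = (-3) from leading terms; C = 4/5 at k = 0.


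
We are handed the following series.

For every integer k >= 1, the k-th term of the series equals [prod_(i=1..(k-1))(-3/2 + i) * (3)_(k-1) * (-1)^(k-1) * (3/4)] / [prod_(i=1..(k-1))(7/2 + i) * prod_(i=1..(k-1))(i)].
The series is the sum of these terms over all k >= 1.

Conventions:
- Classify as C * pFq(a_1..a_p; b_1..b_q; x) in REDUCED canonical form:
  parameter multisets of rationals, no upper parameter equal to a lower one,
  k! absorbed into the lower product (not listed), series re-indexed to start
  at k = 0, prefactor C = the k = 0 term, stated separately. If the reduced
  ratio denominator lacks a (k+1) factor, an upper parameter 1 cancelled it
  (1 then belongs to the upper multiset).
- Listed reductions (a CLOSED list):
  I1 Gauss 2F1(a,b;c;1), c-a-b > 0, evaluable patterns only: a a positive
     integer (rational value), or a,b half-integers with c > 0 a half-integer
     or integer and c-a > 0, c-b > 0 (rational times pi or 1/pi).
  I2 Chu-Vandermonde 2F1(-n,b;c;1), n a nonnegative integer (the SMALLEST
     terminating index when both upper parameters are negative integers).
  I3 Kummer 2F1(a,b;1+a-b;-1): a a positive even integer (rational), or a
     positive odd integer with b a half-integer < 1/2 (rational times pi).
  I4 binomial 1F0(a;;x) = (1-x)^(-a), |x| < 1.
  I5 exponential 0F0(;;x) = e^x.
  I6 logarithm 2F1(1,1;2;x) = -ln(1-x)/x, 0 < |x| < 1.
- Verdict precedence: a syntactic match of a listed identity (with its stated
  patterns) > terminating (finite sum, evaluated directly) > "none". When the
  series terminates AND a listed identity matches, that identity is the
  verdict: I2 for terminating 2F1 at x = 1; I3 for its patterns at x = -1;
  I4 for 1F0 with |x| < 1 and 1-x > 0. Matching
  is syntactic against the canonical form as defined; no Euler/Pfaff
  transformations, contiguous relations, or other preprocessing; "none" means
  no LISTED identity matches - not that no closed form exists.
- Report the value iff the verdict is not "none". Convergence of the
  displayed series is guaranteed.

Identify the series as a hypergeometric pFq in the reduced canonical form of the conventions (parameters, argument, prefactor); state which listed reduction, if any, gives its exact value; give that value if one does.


The tell: t_0 = 3/4 here, and the product of the first k integers (C = 3/4, x = -1) is k!.
Ratio: r(k) = (-1) * (k-1/2) (k+3) / [(k+9/2) (k+1)] ; factor over Q: parameters, x = (-1), and C = 3/4.

Prefactor 3/4, argument -1: 2F1 with upper {-1/2, 3} over lower {9/2}. Verdict: Kummer (I3) applies (x = -1; c = 9/2 equals 1+a-b for upper {-1/2, 3}: listed pattern). Exact value: (315/1024) * pi.


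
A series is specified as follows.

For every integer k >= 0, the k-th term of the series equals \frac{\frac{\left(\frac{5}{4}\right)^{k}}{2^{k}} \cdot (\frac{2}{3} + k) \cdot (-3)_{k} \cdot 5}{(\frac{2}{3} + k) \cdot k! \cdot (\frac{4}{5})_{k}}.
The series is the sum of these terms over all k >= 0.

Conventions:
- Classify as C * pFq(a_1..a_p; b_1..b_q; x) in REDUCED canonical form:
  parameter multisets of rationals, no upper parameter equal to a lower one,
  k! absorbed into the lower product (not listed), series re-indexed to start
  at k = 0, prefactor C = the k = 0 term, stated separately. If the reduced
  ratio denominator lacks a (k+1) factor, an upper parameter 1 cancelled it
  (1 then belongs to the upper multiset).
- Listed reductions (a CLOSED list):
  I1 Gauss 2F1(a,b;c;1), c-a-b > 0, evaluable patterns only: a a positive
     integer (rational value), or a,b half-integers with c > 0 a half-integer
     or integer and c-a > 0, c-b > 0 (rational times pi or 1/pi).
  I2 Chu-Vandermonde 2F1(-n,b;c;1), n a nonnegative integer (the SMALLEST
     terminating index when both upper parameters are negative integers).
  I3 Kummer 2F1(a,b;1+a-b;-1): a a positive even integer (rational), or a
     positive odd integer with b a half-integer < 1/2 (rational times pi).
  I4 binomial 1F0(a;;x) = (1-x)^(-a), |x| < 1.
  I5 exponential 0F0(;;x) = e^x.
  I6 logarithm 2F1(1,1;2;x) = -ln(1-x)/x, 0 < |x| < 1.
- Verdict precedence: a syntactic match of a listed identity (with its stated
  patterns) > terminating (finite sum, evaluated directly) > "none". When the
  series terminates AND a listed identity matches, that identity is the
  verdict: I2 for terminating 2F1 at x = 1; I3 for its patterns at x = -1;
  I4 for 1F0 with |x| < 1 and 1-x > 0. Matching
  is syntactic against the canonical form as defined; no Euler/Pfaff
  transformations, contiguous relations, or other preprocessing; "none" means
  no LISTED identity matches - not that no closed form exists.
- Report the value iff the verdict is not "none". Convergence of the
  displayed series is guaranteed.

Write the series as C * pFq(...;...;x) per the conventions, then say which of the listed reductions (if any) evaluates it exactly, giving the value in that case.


Key step: x = \frac{5}{8} and the two k-th powers (prefactor 5) combine into one argument.
Term ratio: r(k) = \frac{5}{8} * (k-3) / [(k+\frac{4}{5}) (k+1)] - poly over poly, x = \frac{5}{8} from leading terms; C = 5 at k = 0.

Classification (C = 5): 1F1 with upper {-3}, lower {\frac{4}{5}}, argument x = \frac{5}{8}. Verdict: terminating - no listed pattern fits, but -3 in the upper list cuts the series at k = 3; direct evaluation. Hence: -\frac{761885}{258048}.


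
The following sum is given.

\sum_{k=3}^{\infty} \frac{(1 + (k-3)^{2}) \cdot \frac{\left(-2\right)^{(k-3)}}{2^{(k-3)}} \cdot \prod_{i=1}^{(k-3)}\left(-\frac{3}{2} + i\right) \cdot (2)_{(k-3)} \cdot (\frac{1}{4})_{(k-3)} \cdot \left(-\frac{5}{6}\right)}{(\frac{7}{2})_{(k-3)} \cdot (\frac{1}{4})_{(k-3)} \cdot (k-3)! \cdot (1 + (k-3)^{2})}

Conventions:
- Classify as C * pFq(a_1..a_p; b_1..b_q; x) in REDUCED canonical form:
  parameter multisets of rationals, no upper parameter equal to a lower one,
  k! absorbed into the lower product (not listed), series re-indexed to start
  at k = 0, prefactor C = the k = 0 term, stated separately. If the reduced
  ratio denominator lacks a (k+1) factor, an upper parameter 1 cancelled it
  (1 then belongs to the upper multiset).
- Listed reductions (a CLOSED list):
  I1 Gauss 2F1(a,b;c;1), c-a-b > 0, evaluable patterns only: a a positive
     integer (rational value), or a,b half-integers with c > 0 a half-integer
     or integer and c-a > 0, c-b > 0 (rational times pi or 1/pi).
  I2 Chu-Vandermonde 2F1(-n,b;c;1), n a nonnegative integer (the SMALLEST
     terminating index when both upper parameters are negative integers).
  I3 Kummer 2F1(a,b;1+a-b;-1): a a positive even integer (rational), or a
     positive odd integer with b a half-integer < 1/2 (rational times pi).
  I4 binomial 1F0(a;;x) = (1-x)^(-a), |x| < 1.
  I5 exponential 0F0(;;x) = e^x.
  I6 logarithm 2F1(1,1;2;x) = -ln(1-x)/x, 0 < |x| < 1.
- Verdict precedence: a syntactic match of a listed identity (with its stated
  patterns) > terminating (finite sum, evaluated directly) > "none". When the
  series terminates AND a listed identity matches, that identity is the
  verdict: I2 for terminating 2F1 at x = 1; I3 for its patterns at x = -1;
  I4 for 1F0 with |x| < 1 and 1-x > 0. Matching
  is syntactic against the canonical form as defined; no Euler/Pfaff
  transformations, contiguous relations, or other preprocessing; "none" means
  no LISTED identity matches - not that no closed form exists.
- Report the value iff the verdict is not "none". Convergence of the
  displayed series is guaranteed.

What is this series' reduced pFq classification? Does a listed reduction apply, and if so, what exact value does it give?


This is -\frac{5}{6} * 2F1(-\frac{1}{2}, 2; \frac{7}{2}; -1) in reduced canonical form. Verdict (x = -1): Kummer's theorem (I3) applies (x = -1; c = \frac{7}{2} equals 1+a-b for upper {-\frac{1}{2}, 2}: listed pattern). Exact value: -\frac{25}{24}.

Key step: t_0 = -\frac{5}{6} here, and the parameter 1/4 appears in both the upper and lower lists and cancels (alongside the other common factor).
Term ratio: r(k) = -1 * (k-\frac{1}{2}) (k+2) / [(k+\frac{7}{2}) (k+1)] - rational; roots negated = parameters, x = -1, C = -\frac{5}{6}.
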